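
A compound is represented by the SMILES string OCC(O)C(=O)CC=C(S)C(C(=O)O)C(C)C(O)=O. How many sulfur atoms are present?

Scan the SMILES for S atoms (remember two-letter symbols like Cl and Br are single atoms).
Sulfur count: 1.

1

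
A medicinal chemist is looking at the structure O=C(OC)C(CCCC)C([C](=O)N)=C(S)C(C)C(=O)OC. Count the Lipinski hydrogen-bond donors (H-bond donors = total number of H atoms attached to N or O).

Donors: find every N or O and count the H atoms it carries.
  atom 1 (O): bond orders sum to 2 → 0 H
  atom 3 (O): bond orders sum to 2 → 0 H
  atom 12 (O): bond orders sum to 2 → 0 H
  atom 13 (N): bond orders sum to 1 → 2 H
  atom 19 (O): bond orders sum to 2 → 0 H
  atom 20 (O): bond orders sum to 2 → 0 H
Lipinski HBD = 2.

2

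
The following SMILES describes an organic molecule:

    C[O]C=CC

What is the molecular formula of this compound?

C4H8O

Walk through each heavy atom and fill implicit hydrogens from standard valence (C 4, N 3, O 2, S 2, halogen 1):
  atom 1: C, bond orders sum to 1 (valence 4) → 3 H
  atom 2: O with explicit H count 0
  atom 3: C, bond orders sum to 3 (valence 4) → 1 H
  atom 4: C, bond orders sum to 3 (valence 4) → 1 H
  atom 5: C, bond orders sum to 1 (valence 4) → 3 H
Totals → C:4, H:8, O:1.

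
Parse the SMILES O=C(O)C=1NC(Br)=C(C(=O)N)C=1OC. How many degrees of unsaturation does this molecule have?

5

Molecular formula: C7H7BrN2O4.
DoU = (2C + 2 + N − H − X) / 2, where X is the halogen count and O/S are ignored.
    = (2·7 + 2 + 2 − 7 − 1) / 2 = 10 / 2 = 5.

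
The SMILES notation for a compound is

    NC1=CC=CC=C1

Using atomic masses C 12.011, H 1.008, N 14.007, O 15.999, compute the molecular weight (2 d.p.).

First, the molecular formula is C6H7N (counting implicit H from valence).
  C: 6 × 12.011 = 72.066
  H: 7 × 1.008 = 7.056
  N: 1 × 14.007 = 14.007
Sum: 6×12.011 + 7×1.008 + 1×14.007 = 93.129 → 93.13 g/mol.

93.13 g/mol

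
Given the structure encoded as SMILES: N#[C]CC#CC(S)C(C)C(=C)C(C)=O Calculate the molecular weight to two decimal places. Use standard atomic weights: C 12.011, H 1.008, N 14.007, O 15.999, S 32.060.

207.29 g/mol

First, the molecular formula is C11H13NOS (counting implicit H from valence).
  C: 11 × 12.011 = 132.121
  H: 13 × 1.008 = 13.104
  N: 1 × 14.007 = 14.007
  O: 1 × 15.999 = 15.999
  S: 1 × 32.060 = 32.060
Sum: 11×12.011 + 13×1.008 + 1×14.007 + 1×15.999 + 1×32.060 = 207.291 → 207.29 g/mol.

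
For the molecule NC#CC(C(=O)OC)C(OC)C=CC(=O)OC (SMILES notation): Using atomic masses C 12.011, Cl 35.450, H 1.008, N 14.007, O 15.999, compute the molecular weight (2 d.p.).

First, the molecular formula is C11H15NO5 (counting implicit H from valence).
  C: 11 × 12.011 = 132.121
  H: 15 × 1.008 = 15.120
  N: 1 × 14.007 = 14.007
  O: 5 × 15.999 = 79.995
Sum: 11×12.011 + 15×1.008 + 1×14.007 + 5×15.999 = 241.243 → 241.24 g/mol.

241.24 g/mol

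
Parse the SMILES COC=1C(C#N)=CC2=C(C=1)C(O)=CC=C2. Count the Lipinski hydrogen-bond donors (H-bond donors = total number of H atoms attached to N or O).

1

Donors: find every N or O and count the H atoms it carries.
  atom 2 (O): bond orders sum to 2 → 0 H
  atom 6 (N): bond orders sum to 3 → 0 H
  atom 12 (O): bond orders sum to 1 → 1 H
Lipinski HBD = 1.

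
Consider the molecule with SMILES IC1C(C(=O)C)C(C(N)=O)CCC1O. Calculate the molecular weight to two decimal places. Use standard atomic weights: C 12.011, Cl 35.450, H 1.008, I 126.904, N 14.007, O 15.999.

First, the molecular formula is C9H14INO3 (counting implicit H from valence).
  C: 9 × 12.011 = 108.099
  H: 14 × 1.008 = 14.112
  I: 1 × 126.904 = 126.904
  N: 1 × 14.007 = 14.007
  O: 3 × 15.999 = 47.997
Sum: 9×12.011 + 14×1.008 + 1×126.904 + 1×14.007 + 3×15.999 = 311.119 → 311.12 g/mol.

311.12 g/mol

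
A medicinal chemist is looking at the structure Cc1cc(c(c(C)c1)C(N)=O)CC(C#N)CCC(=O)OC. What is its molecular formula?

Walk through each heavy atom and fill implicit hydrogens from standard valence (C 4, N 3, O 2, S 2, halogen 1); for lowercase aromatic atoms, an aromatic c carries 1 H when it has two neighbours and 0 H with three, and aromatic n carries 0 H:
  atom 1: C, bond orders sum to 1 (valence 4) → 3 H
  atom 2: aromatic c, 3 neighbours → 0 H
  atom 3: aromatic c, 2 neighbours → 1 H
  atom 4: aromatic c, 3 neighbours → 0 H
  atom 5: aromatic c, 3 neighbours → 0 H
  atom 6: aromatic c, 3 neighbours → 0 H
  atom 7: C, bond orders sum to 1 (valence 4) → 3 H
  atom 8: aromatic c, 2 neighbours → 1 H
  atom 9: C, bond orders sum to 4 (valence 4) → 0 H
  atom 10: N, bond orders sum to 1 (valence 3) → 2 H
  atom 11: O, bond orders sum to 2 (valence 2) → 0 H
  atom 12: C, bond orders sum to 2 (valence 4) → 2 H
  atom 13: C, bond orders sum to 3 (valence 4) → 1 H
  atom 14: C, bond orders sum to 4 (valence 4) → 0 H
  atom 15: N, bond orders sum to 3 (valence 3) → 0 H
  atom 16: C, bond orders sum to 2 (valence 4) → 2 H
  atom 17: C, bond orders sum to 2 (valence 4) → 2 H
  atom 18: C, bond orders sum to 4 (valence 4) → 0 H
  atom 19: O, bond orders sum to 2 (valence 2) → 0 H
  atom 20: O, bond orders sum to 2 (valence 2) → 0 H
  atom 21: C, bond orders sum to 1 (valence 4) → 3 H
Totals → C:16, H:20, N:2, O:3.
In Hill order: C16H20N2O3.

C16H20N2O3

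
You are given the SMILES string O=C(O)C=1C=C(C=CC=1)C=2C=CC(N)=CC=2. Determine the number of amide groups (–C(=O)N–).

0

Scan the SMILES for the amide motif — none present.
Groups that are present: 1 carboxylic acid, 1 primary amine.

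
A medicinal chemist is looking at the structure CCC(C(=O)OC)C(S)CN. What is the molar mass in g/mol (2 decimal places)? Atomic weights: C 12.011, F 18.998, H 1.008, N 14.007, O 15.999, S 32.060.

First, the molecular formula is C7H15NO2S (counting implicit H from valence).
  C: 7 × 12.011 = 84.077
  H: 15 × 1.008 = 15.120
  N: 1 × 14.007 = 14.007
  O: 2 × 15.999 = 31.998
  S: 1 × 32.060 = 32.060
Sum: 7×12.011 + 15×1.008 + 1×14.007 + 2×15.999 + 1×32.060 = 177.262 → 177.26 g/mol.

177.26 g/mol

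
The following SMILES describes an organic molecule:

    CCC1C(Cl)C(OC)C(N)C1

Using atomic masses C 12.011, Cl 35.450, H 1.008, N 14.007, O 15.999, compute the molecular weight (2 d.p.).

First, the molecular formula is C8H16ClNO (counting implicit H from valence).
  C: 8 × 12.011 = 96.088
  Cl: 1 × 35.450 = 35.450
  H: 16 × 1.008 = 16.128
  N: 1 × 14.007 = 14.007
  O: 1 × 15.999 = 15.999
Sum: 8×12.011 + 1×35.450 + 16×1.008 + 1×14.007 + 1×15.999 = 177.672 → 177.67 g/mol.

177.67 g/mol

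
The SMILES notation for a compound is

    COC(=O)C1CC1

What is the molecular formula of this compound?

C5H8O2

Walk through each heavy atom and fill implicit hydrogens from standard valence (C 4, N 3, O 2, S 2, halogen 1):
  atom 1: C, bond orders sum to 1 (valence 4) → 3 H
  atom 2: O, bond orders sum to 2 (valence 2) → 0 H
  atom 3: C, bond orders sum to 4 (valence 4) → 0 H
  atom 4: O, bond orders sum to 2 (valence 2) → 0 H
  atom 5: C, bond orders sum to 3 (valence 4) → 1 H
  atom 6: C, bond orders sum to 2 (valence 4) → 2 H
  atom 7: C, bond orders sum to 2 (valence 4) → 2 H
Totals → C:5, H:8, O:2.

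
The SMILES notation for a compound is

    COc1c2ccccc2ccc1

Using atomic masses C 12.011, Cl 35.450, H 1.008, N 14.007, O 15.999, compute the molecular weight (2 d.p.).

158.20 g/mol

First, the molecular formula is C11H10O (counting implicit H from valence).
  C: 11 × 12.011 = 132.121
  H: 10 × 1.008 = 10.080
  O: 1 × 15.999 = 15.999
Sum: 11×12.011 + 10×1.008 + 1×15.999 = 158.200 → 158.20 g/mol.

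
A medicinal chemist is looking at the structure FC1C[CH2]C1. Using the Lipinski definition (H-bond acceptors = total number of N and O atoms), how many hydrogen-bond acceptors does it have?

N atoms: 0; O atoms: 0.
Lipinski HBA = 0 + 0 = 0.

0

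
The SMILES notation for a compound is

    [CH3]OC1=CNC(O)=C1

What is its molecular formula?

C5H7NO2

Walk through each heavy atom and fill implicit hydrogens from standard valence (C 4, N 3, O 2, S 2, halogen 1):
  atom 1: C with explicit H count 3
  atom 2: O, bond orders sum to 2 (valence 2) → 0 H
  atom 3: C, bond orders sum to 4 (valence 4) → 0 H
  atom 4: C, bond orders sum to 3 (valence 4) → 1 H
  atom 5: N, bond orders sum to 2 (valence 3) → 1 H
  atom 6: C, bond orders sum to 4 (valence 4) → 0 H
  atom 7: O, bond orders sum to 1 (valence 2) → 1 H
  atom 8: C, bond orders sum to 3 (valence 4) → 1 H
Totals → C:5, H:7, N:1, O:2.
In Hill order: C5H7NO2.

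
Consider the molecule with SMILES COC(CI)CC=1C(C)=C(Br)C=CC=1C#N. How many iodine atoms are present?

1

Scan the SMILES for I atoms (remember two-letter symbols like Cl and Br are single atoms).
Iodine count: 1.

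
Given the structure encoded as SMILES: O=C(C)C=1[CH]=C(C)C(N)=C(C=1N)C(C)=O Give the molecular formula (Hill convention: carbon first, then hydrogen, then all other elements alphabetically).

Walk through each heavy atom and fill implicit hydrogens from standard valence (C 4, N 3, O 2, S 2, halogen 1):
  atom 1: O, bond orders sum to 2 (valence 2) → 0 H
  atom 2: C, bond orders sum to 4 (valence 4) → 0 H
  atom 3: C, bond orders sum to 1 (valence 4) → 3 H
  atom 4: C, bond orders sum to 4 (valence 4) → 0 H
  atom 5: C with explicit H count 1
  atom 6: C, bond orders sum to 4 (valence 4) → 0 H
  atom 7: C, bond orders sum to 1 (valence 4) → 3 H
  atom 8: C, bond orders sum to 4 (valence 4) → 0 H
  atom 9: N, bond orders sum to 1 (valence 3) → 2 H
  atom 10: C, bond orders sum to 4 (valence 4) → 0 H
  atom 11: C, bond orders sum to 4 (valence 4) → 0 H
  atom 12: N, bond orders sum to 1 (valence 3) → 2 H
  atom 13: C, bond orders sum to 4 (valence 4) → 0 H
  atom 14: C, bond orders sum to 1 (valence 4) → 3 H
  atom 15: O, bond orders sum to 2 (valence 2) → 0 H
Totals → C:11, H:14, N:2, O:2.
In Hill order: C11H14N2O2.

C11H14N2O2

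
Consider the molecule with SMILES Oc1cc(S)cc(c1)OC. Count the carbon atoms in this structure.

7

Count every carbon token in the SMILES (each C, including those in ring-closure positions and inside branches).
Carbon count: 7.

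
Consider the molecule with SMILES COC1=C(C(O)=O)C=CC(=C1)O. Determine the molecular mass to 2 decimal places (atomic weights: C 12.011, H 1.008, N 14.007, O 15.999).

168.15 g/mol

First, the molecular formula is C8H8O4 (counting implicit H from valence).
  C: 8 × 12.011 = 96.088
  H: 8 × 1.008 = 8.064
  O: 4 × 15.999 = 63.996
Sum: 8×12.011 + 8×1.008 + 4×15.999 = 168.148 → 168.15 g/mol.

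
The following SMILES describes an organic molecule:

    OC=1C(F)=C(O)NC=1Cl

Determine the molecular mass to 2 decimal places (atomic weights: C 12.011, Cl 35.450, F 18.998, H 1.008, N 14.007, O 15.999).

151.52 g/mol

First, the molecular formula is C4H3ClFNO2 (counting implicit H from valence).
  C: 4 × 12.011 = 48.044
  Cl: 1 × 35.450 = 35.450
  F: 1 × 18.998 = 18.998
  H: 3 × 1.008 = 3.024
  N: 1 × 14.007 = 14.007
  O: 2 × 15.999 = 31.998
Sum: 4×12.011 + 1×35.450 + 1×18.998 + 3×1.008 + 1×14.007 + 2×15.999 = 151.521 → 151.52 g/mol.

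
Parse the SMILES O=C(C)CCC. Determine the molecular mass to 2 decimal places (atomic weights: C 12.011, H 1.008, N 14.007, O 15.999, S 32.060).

First, the molecular formula is C5H10O (counting implicit H from valence).
  C: 5 × 12.011 = 60.055
  H: 10 × 1.008 = 10.080
  O: 1 × 15.999 = 15.999
Sum: 5×12.011 + 10×1.008 + 1×15.999 = 86.134 → 86.13 g/mol.

86.13 g/mol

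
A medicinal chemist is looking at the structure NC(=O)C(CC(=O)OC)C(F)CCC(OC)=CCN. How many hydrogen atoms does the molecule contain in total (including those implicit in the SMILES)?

21

Walk through each heavy atom and fill implicit hydrogens from standard valence (C 4, N 3, O 2, S 2, halogen 1):
  atom 1: N, bond orders sum to 1 (valence 3) → 2 H
  atom 2: C, bond orders sum to 4 (valence 4) → 0 H
  atom 3: O, bond orders sum to 2 (valence 2) → 0 H
  atom 4: C, bond orders sum to 3 (valence 4) → 1 H
  atom 5: C, bond orders sum to 2 (valence 4) → 2 H
  atom 6: C, bond orders sum to 4 (valence 4) → 0 H
  atom 7: O, bond orders sum to 2 (valence 2) → 0 H
  atom 8: O, bond orders sum to 2 (valence 2) → 0 H
  atom 9: C, bond orders sum to 1 (valence 4) → 3 H
  atom 10: C, bond orders sum to 3 (valence 4) → 1 H
  atom 11: F (halogen, monovalent) → 0 H
  atom 12: C, bond orders sum to 2 (valence 4) → 2 H
  atom 13: C, bond orders sum to 2 (valence 4) → 2 H
  atom 14: C, bond orders sum to 4 (valence 4) → 0 H
  atom 15: O, bond orders sum to 2 (valence 2) → 0 H
  atom 16: C, bond orders sum to 1 (valence 4) → 3 H
  atom 17: C, bond orders sum to 3 (valence 4) → 1 H
  atom 18: C, bond orders sum to 2 (valence 4) → 2 H
  atom 19: N, bond orders sum to 1 (valence 3) → 2 H
Total hydrogens: 21.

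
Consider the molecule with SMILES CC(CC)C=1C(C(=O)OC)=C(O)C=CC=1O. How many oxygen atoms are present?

4

Scan the SMILES for O atoms (remember two-letter symbols like Cl and Br are single atoms).
Oxygen count: 4.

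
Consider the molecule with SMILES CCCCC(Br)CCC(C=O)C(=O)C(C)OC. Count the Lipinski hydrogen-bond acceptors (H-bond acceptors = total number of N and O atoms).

N atoms: 0; O atoms: 3.
Lipinski HBA = 0 + 3 = 3.

3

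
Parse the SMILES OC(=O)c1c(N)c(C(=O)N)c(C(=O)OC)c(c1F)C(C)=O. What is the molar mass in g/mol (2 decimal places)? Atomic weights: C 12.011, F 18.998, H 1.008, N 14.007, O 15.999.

First, the molecular formula is C12H11FN2O6 (counting implicit H from valence).
  C: 12 × 12.011 = 144.132
  F: 1 × 18.998 = 18.998
  H: 11 × 1.008 = 11.088
  N: 2 × 14.007 = 28.014
  O: 6 × 15.999 = 95.994
Sum: 12×12.011 + 1×18.998 + 11×1.008 + 2×14.007 + 6×15.999 = 298.226 → 298.23 g/mol.

298.23 g/mol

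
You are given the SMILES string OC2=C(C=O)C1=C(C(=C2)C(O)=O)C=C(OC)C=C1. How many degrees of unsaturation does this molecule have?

9

Degree of unsaturation = (number of rings) + (number of π bonds).
Ring closures in the SMILES: 2.
π bonds: 7 double bonds (each 1 DoU) → 7 DoU from unsaturation.
Total DoU = 2 + 7 = 9.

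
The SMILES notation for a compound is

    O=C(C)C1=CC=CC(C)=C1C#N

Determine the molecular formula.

C10H9NO

Walk through each heavy atom and fill implicit hydrogens from standard valence (C 4, N 3, O 2, S 2, halogen 1):
  atom 1: O, bond orders sum to 2 (valence 2) → 0 H
  atom 2: C, bond orders sum to 4 (valence 4) → 0 H
  atom 3: C, bond orders sum to 1 (valence 4) → 3 H
  atom 4: C, bond orders sum to 4 (valence 4) → 0 H
  atom 5: C, bond orders sum to 3 (valence 4) → 1 H
  atom 6: C, bond orders sum to 3 (valence 4) → 1 H
  atom 7: C, bond orders sum to 3 (valence 4) → 1 H
  atom 8: C, bond orders sum to 4 (valence 4) → 0 H
  atom 9: C, bond orders sum to 1 (valence 4) → 3 H
  atom 10: C, bond orders sum to 4 (valence 4) → 0 H
  atom 11: C, bond orders sum to 4 (valence 4) → 0 H
  atom 12: N, bond orders sum to 3 (valence 3) → 0 H
Totals → C:10, H:9, N:1, O:1.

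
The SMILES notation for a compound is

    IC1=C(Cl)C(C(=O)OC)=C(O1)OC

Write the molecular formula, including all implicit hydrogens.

C7H6ClIO4

Walk through each heavy atom and fill implicit hydrogens from standard valence (C 4, N 3, O 2, S 2, halogen 1):
  atom 1: I (halogen, monovalent) → 0 H
  atom 2: C, bond orders sum to 4 (valence 4) → 0 H
  atom 3: C, bond orders sum to 4 (valence 4) → 0 H
  atom 4: Cl (halogen, monovalent) → 0 H
  atom 5: C, bond orders sum to 4 (valence 4) → 0 H
  atom 6: C, bond orders sum to 4 (valence 4) → 0 H
  atom 7: O, bond orders sum to 2 (valence 2) → 0 H
  atom 8: O, bond orders sum to 2 (valence 2) → 0 H
  atom 9: C, bond orders sum to 1 (valence 4) → 3 H
  atom 10: C, bond orders sum to 4 (valence 4) → 0 H
  atom 11: O, bond orders sum to 2 (valence 2) → 0 H
  atom 12: O, bond orders sum to 2 (valence 2) → 0 H
  atom 13: C, bond orders sum to 1 (valence 4) → 3 H
Totals → C:7, H:6, Cl:1, I:1, O:4.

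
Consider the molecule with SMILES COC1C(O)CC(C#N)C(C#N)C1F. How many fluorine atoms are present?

1

Scan the SMILES for F atoms (remember two-letter symbols like Cl and Br are single atoms).
Fluorine count: 1.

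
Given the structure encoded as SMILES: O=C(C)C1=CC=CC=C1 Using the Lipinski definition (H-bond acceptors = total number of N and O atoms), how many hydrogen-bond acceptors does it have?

N atoms: 0; O atoms: 1.
Lipinski HBA = 0 + 1 = 1.

1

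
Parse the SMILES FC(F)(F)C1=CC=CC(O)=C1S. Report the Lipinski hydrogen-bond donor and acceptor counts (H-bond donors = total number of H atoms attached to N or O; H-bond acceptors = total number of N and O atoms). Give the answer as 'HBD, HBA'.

1, 1

Donors: find every N or O and count the H atoms it carries.
  atom 10 (O): bond orders sum to 1 → 1 H
Lipinski HBD = 1.
Acceptors: N atoms = 0, O atoms = 1 → HBA = 1.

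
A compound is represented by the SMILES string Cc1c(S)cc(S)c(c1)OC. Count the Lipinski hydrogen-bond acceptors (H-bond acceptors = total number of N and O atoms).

N atoms: 0; O atoms: 1.
Lipinski HBA = 0 + 1 = 1.

1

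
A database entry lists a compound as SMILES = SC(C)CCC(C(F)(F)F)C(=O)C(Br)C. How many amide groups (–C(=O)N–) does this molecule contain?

Scan the SMILES for the amide motif — none present.
Groups that are present: 1 ketone, 1 thiol.

0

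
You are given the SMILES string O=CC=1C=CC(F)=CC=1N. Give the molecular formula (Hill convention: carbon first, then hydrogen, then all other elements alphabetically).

C7H6FNO

Walk through each heavy atom and fill implicit hydrogens from standard valence (C 4, N 3, O 2, S 2, halogen 1):
  atom 1: O, bond orders sum to 2 (valence 2) → 0 H
  atom 2: C, bond orders sum to 3 (valence 4) → 1 H
  atom 3: C, bond orders sum to 4 (valence 4) → 0 H
  atom 4: C, bond orders sum to 3 (valence 4) → 1 H
  atom 5: C, bond orders sum to 3 (valence 4) → 1 H
  atom 6: C, bond orders sum to 4 (valence 4) → 0 H
  atom 7: F (halogen, monovalent) → 0 H
  atom 8: C, bond orders sum to 3 (valence 4) → 1 H
  atom 9: C, bond orders sum to 4 (valence 4) → 0 H
  atom 10: N, bond orders sum to 1 (valence 3) → 2 H
Totals → C:7, H:6, F:1, N:1, O:1.
In Hill order: C7H6FNO.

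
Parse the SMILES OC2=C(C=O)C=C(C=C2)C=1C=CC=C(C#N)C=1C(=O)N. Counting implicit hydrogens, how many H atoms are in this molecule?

10

Walk through each heavy atom and fill implicit hydrogens from standard valence (C 4, N 3, O 2, S 2, halogen 1):
  atom 1: O, bond orders sum to 1 (valence 2) → 1 H
  atom 2: C, bond orders sum to 4 (valence 4) → 0 H
  atom 3: C, bond orders sum to 4 (valence 4) → 0 H
  atom 4: C, bond orders sum to 3 (valence 4) → 1 H
  atom 5: O, bond orders sum to 2 (valence 2) → 0 H
  atom 6: C, bond orders sum to 3 (valence 4) → 1 H
  atom 7: C, bond orders sum to 4 (valence 4) → 0 H
  atom 8: C, bond orders sum to 3 (valence 4) → 1 H
  atom 9: C, bond orders sum to 3 (valence 4) → 1 H
  atom 10: C, bond orders sum to 4 (valence 4) → 0 H
  atom 11: C, bond orders sum to 3 (valence 4) → 1 H
  atom 12: C, bond orders sum to 3 (valence 4) → 1 H
  atom 13: C, bond orders sum to 3 (valence 4) → 1 H
  atom 14: C, bond orders sum to 4 (valence 4) → 0 H
  atom 15: C, bond orders sum to 4 (valence 4) → 0 H
  atom 16: N, bond orders sum to 3 (valence 3) → 0 H
  atom 17: C, bond orders sum to 4 (valence 4) → 0 H
  atom 18: C, bond orders sum to 4 (valence 4) → 0 H
  atom 19: O, bond orders sum to 2 (valence 2) → 0 H
  atom 20: N, bond orders sum to 1 (valence 3) → 2 H
Total hydrogens: 10.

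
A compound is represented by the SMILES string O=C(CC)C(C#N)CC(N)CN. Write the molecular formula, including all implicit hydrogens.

C8H15N3O

Walk through each heavy atom and fill implicit hydrogens from standard valence (C 4, N 3, O 2, S 2, halogen 1):
  atom 1: O, bond orders sum to 2 (valence 2) → 0 H
  atom 2: C, bond orders sum to 4 (valence 4) → 0 H
  atom 3: C, bond orders sum to 2 (valence 4) → 2 H
  atom 4: C, bond orders sum to 1 (valence 4) → 3 H
  atom 5: C, bond orders sum to 3 (valence 4) → 1 H
  atom 6: C, bond orders sum to 4 (valence 4) → 0 H
  atom 7: N, bond orders sum to 3 (valence 3) → 0 H
  atom 8: C, bond orders sum to 2 (valence 4) → 2 H
  atom 9: C, bond orders sum to 3 (valence 4) → 1 H
  atom 10: N, bond orders sum to 1 (valence 3) → 2 H
  atom 11: C, bond orders sum to 2 (valence 4) → 2 H
  atom 12: N, bond orders sum to 1 (valence 3) → 2 H
Totals → C:8, H:15, N:3, O:1.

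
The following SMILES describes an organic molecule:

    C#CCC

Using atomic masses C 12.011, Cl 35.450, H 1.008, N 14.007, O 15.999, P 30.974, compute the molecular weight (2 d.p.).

First, the molecular formula is C4H6 (counting implicit H from valence).
  C: 4 × 12.011 = 48.044
  H: 6 × 1.008 = 6.048
Sum: 4×12.011 + 6×1.008 = 54.092 → 54.09 g/mol.

54.09 g/mol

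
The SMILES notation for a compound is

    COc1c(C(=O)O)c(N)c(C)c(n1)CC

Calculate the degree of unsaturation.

5

Molecular formula: C10H14N2O3.
DoU = (2C + 2 + N − H − X) / 2, where X is the halogen count and O/S are ignored.
    = (2·10 + 2 + 2 − 14 − 0) / 2 = 10 / 2 = 5.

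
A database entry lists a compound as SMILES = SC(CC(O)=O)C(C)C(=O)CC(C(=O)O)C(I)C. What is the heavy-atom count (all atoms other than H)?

Every atom symbol written in the SMILES (organic subset) is one heavy atom; implicit H are not written.
Heavy atoms by element → C:11, I:1, O:5, S:1.
Total: 18.

18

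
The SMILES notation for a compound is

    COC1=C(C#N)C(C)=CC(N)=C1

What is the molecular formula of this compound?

Walk through each heavy atom and fill implicit hydrogens from standard valence (C 4, N 3, O 2, S 2, halogen 1):
  atom 1: C, bond orders sum to 1 (valence 4) → 3 H
  atom 2: O, bond orders sum to 2 (valence 2) → 0 H
  atom 3: C, bond orders sum to 4 (valence 4) → 0 H
  atom 4: C, bond orders sum to 4 (valence 4) → 0 H
  atom 5: C, bond orders sum to 4 (valence 4) → 0 H
  atom 6: N, bond orders sum to 3 (valence 3) → 0 H
  atom 7: C, bond orders sum to 4 (valence 4) → 0 H
  atom 8: C, bond orders sum to 1 (valence 4) → 3 H
  atom 9: C, bond orders sum to 3 (valence 4) → 1 H
  atom 10: C, bond orders sum to 4 (valence 4) → 0 H
  atom 11: N, bond orders sum to 1 (valence 3) → 2 H
  atom 12: C, bond orders sum to 3 (valence 4) → 1 H
Totals → C:9, H:10, N:2, O:1.

C9H10N2O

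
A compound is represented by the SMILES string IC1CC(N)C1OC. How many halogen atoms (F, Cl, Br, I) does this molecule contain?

1

Halogen atoms appear at heavy-atom position 1 (1×I).
Other groups present: 1 ether, 1 primary amine.
Halogen count: 1.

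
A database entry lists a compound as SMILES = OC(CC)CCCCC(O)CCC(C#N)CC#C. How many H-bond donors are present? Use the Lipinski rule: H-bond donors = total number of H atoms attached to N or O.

Donors: find every N or O and count the H atoms it carries.
  atom 1 (O): bond orders sum to 1 → 1 H
  atom 10 (O): bond orders sum to 1 → 1 H
  atom 15 (N): bond orders sum to 3 → 0 H
Lipinski HBD = 2.

2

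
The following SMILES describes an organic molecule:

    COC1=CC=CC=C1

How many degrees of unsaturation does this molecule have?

Molecular formula: C7H8O.
DoU = (2C + 2 + N − H − X) / 2, where X is the halogen count and O/S are ignored.
    = (2·7 + 2 + 0 − 8 − 0) / 2 = 8 / 2 = 4.

4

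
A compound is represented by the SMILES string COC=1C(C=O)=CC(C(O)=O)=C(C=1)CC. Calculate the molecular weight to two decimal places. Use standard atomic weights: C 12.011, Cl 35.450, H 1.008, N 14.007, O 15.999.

208.21 g/mol

First, the molecular formula is C11H12O4 (counting implicit H from valence).
  C: 11 × 12.011 = 132.121
  H: 12 × 1.008 = 12.096
  O: 4 × 15.999 = 63.996
Sum: 11×12.011 + 12×1.008 + 4×15.999 = 208.213 → 208.21 g/mol.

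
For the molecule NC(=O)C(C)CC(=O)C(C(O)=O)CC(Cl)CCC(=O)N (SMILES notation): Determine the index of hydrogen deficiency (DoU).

Degree of unsaturation = (number of rings) + (number of π bonds).
Ring closures in the SMILES: 0.
π bonds: 4 double bonds (each 1 DoU) → 4 DoU from unsaturation.
Total DoU = 0 + 4 = 4.

4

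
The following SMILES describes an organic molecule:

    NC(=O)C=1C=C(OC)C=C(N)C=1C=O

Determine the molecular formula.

C9H10N2O3

Walk through each heavy atom and fill implicit hydrogens from standard valence (C 4, N 3, O 2, S 2, halogen 1):
  atom 1: N, bond orders sum to 1 (valence 3) → 2 H
  atom 2: C, bond orders sum to 4 (valence 4) → 0 H
  atom 3: O, bond orders sum to 2 (valence 2) → 0 H
  atom 4: C, bond orders sum to 4 (valence 4) → 0 H
  atom 5: C, bond orders sum to 3 (valence 4) → 1 H
  atom 6: C, bond orders sum to 4 (valence 4) → 0 H
  atom 7: O, bond orders sum to 2 (valence 2) → 0 H
  atom 8: C, bond orders sum to 1 (valence 4) → 3 H
  atom 9: C, bond orders sum to 3 (valence 4) → 1 H
  atom 10: C, bond orders sum to 4 (valence 4) → 0 H
  atom 11: N, bond orders sum to 1 (valence 3) → 2 H
  atom 12: C, bond orders sum to 4 (valence 4) → 0 H
  atom 13: C, bond orders sum to 3 (valence 4) → 1 H
  atom 14: O, bond orders sum to 2 (valence 2) → 0 H
Totals → C:9, H:10, N:2, O:3.
In Hill order: C9H10N2O3.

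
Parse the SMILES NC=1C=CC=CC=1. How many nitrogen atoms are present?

Scan the SMILES for N atoms (remember two-letter symbols like Cl and Br are single atoms).
Nitrogen count: 1.

1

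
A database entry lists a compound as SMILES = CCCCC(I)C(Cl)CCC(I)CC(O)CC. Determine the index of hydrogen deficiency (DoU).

0

Molecular formula: C13H25ClI2O.
DoU = (2C + 2 + N − H − X) / 2, where X is the halogen count and O/S are ignored.
    = (2·13 + 2 + 0 − 25 − 3) / 2 = 0 / 2 = 0.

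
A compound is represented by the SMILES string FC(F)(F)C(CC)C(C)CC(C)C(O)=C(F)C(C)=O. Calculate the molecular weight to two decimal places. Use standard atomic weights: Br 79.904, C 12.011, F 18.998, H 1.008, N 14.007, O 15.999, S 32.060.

First, the molecular formula is C13H20F4O2 (counting implicit H from valence).
  C: 13 × 12.011 = 156.143
  F: 4 × 18.998 = 75.992
  H: 20 × 1.008 = 20.160
  O: 2 × 15.999 = 31.998
Sum: 13×12.011 + 4×18.998 + 20×1.008 + 2×15.999 = 284.293 → 284.29 g/mol.

284.29 g/mol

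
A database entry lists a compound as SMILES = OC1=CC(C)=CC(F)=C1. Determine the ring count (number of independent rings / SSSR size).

1

In SMILES, each pair of matching ring-closure digits denotes one ring-closing bond; the number of such bonds equals the number of independent rings.
Ring-closure bonds here: 1.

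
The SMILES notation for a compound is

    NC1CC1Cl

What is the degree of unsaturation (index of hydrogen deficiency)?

Molecular formula: C3H6ClN.
DoU = (2C + 2 + N − H − X) / 2, where X is the halogen count and O/S are ignored.
    = (2·3 + 2 + 1 − 6 − 1) / 2 = 2 / 2 = 1.

1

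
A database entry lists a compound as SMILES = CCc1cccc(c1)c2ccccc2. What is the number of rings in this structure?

In SMILES, each pair of matching ring-closure digits denotes one ring-closing bond; the number of such bonds equals the number of independent rings.
Ring-closure bonds here: 2.

2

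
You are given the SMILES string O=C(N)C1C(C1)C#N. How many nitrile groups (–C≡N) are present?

The nitrile motif appears at heavy-atom position 7 in the SMILES.
Other groups present: 1 amide.
Nitrile count: 1.

1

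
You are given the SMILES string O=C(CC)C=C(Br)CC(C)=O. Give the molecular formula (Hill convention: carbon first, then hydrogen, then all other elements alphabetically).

C8H11BrO2

Walk through each heavy atom and fill implicit hydrogens from standard valence (C 4, N 3, O 2, S 2, halogen 1):
  atom 1: O, bond orders sum to 2 (valence 2) → 0 H
  atom 2: C, bond orders sum to 4 (valence 4) → 0 H
  atom 3: C, bond orders sum to 2 (valence 4) → 2 H
  atom 4: C, bond orders sum to 1 (valence 4) → 3 H
  atom 5: C, bond orders sum to 3 (valence 4) → 1 H
  atom 6: C, bond orders sum to 4 (valence 4) → 0 H
  atom 7: Br (halogen, monovalent) → 0 H
  atom 8: C, bond orders sum to 2 (valence 4) → 2 H
  atom 9: C, bond orders sum to 4 (valence 4) → 0 H
  atom 10: C, bond orders sum to 1 (valence 4) → 3 H
  atom 11: O, bond orders sum to 2 (valence 2) → 0 H
Totals → C:8, H:11, Br:1, O:2.
In Hill order: C8H11BrO2.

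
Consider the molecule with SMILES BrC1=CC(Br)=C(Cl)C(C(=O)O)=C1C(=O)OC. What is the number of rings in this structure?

1

In SMILES, each pair of matching ring-closure digits denotes one ring-closing bond; the number of such bonds equals the number of independent rings.
Ring-closure bonds here: 1.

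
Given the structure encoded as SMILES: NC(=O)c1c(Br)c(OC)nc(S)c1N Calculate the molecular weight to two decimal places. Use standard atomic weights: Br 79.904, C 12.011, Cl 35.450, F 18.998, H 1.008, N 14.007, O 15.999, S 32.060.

278.12 g/mol

First, the molecular formula is C7H8BrN3O2S (counting implicit H from valence).
  Br: 1 × 79.904 = 79.904
  C: 7 × 12.011 = 84.077
  H: 8 × 1.008 = 8.064
  N: 3 × 14.007 = 42.021
  O: 2 × 15.999 = 31.998
  S: 1 × 32.060 = 32.060
Sum: 1×79.904 + 7×12.011 + 8×1.008 + 3×14.007 + 2×15.999 + 1×32.060 = 278.124 → 278.12 g/mol.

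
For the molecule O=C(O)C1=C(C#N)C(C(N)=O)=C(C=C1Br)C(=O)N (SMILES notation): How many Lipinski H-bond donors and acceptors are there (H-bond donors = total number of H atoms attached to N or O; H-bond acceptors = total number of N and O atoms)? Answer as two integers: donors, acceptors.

5, 7

Donors: find every N or O and count the H atoms it carries.
  atom 1 (O): bond orders sum to 2 → 0 H
  atom 3 (O): bond orders sum to 1 → 1 H
  atom 7 (N): bond orders sum to 3 → 0 H
  atom 10 (N): bond orders sum to 1 → 2 H
  atom 11 (O): bond orders sum to 2 → 0 H
  atom 17 (O): bond orders sum to 2 → 0 H
  atom 18 (N): bond orders sum to 1 → 2 H
Lipinski HBD = 5.
Acceptors: N atoms = 3, O atoms = 4 → HBA = 7.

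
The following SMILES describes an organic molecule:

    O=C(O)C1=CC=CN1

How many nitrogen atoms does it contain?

Scan the SMILES for N atoms (remember two-letter symbols like Cl and Br are single atoms).
Nitrogen count: 1.

1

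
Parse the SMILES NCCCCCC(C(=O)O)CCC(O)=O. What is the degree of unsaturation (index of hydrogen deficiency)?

Degree of unsaturation = (number of rings) + (number of π bonds).
Ring closures in the SMILES: 0.
π bonds: 2 double bonds (each 1 DoU) → 2 DoU from unsaturation.
Total DoU = 0 + 2 = 2.

2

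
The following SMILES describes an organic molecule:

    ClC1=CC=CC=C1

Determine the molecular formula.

Walk through each heavy atom and fill implicit hydrogens from standard valence (C 4, N 3, O 2, S 2, halogen 1):
  atom 1: Cl (halogen, monovalent) → 0 H
  atom 2: C, bond orders sum to 4 (valence 4) → 0 H
  atom 3: C, bond orders sum to 3 (valence 4) → 1 H
  atom 4: C, bond orders sum to 3 (valence 4) → 1 H
  atom 5: C, bond orders sum to 3 (valence 4) → 1 H
  atom 6: C, bond orders sum to 3 (valence 4) → 1 H
  atom 7: C, bond orders sum to 3 (valence 4) → 1 H
Totals → C:6, H:5, Cl:1.

C6H5Cl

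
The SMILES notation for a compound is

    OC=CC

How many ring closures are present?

In SMILES, each pair of matching ring-closure digits denotes one ring-closing bond; the number of such bonds equals the number of independent rings.
Ring-closure bonds here: 0.

0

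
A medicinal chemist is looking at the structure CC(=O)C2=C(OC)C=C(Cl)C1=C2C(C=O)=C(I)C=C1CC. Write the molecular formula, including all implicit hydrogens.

Walk through each heavy atom and fill implicit hydrogens from standard valence (C 4, N 3, O 2, S 2, halogen 1):
  atom 1: C, bond orders sum to 1 (valence 4) → 3 H
  atom 2: C, bond orders sum to 4 (valence 4) → 0 H
  atom 3: O, bond orders sum to 2 (valence 2) → 0 H
  atom 4: C, bond orders sum to 4 (valence 4) → 0 H
  atom 5: C, bond orders sum to 4 (valence 4) → 0 H
  atom 6: O, bond orders sum to 2 (valence 2) → 0 H
  atom 7: C, bond orders sum to 1 (valence 4) → 3 H
  atom 8: C, bond orders sum to 3 (valence 4) → 1 H
  atom 9: C, bond orders sum to 4 (valence 4) → 0 H
  atom 10: Cl (halogen, monovalent) → 0 H
  atom 11: C, bond orders sum to 4 (valence 4) → 0 H
  atom 12: C, bond orders sum to 4 (valence 4) → 0 H
  atom 13: C, bond orders sum to 4 (valence 4) → 0 H
  atom 14: C, bond orders sum to 3 (valence 4) → 1 H
  atom 15: O, bond orders sum to 2 (valence 2) → 0 H
  atom 16: C, bond orders sum to 4 (valence 4) → 0 H
  atom 17: I (halogen, monovalent) → 0 H
  atom 18: C, bond orders sum to 3 (valence 4) → 1 H
  atom 19: C, bond orders sum to 4 (valence 4) → 0 H
  atom 20: C, bond orders sum to 2 (valence 4) → 2 H
  atom 21: C, bond orders sum to 1 (valence 4) → 3 H
Totals → C:16, H:14, Cl:1, I:1, O:3.
In Hill order: C16H14ClIO3.

C16H14ClIO3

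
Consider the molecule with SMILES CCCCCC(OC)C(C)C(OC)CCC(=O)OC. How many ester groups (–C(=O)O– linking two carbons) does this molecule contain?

1

The ester motif appears at heavy-atom position 16 in the SMILES.
Other groups present: 2 ether.
Ester count: 1.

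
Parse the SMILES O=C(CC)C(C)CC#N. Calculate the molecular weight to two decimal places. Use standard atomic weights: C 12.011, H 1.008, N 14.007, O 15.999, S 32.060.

First, the molecular formula is C7H11NO (counting implicit H from valence).
  C: 7 × 12.011 = 84.077
  H: 11 × 1.008 = 11.088
  N: 1 × 14.007 = 14.007
  O: 1 × 15.999 = 15.999
Sum: 7×12.011 + 11×1.008 + 1×14.007 + 1×15.999 = 125.171 → 125.17 g/mol.

125.17 g/mol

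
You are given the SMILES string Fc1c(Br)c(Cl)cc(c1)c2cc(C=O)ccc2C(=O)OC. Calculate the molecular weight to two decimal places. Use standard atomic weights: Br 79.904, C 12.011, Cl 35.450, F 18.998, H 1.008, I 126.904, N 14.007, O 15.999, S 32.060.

371.59 g/mol

First, the molecular formula is C15H9BrClFO3 (counting implicit H from valence).
  Br: 1 × 79.904 = 79.904
  C: 15 × 12.011 = 180.165
  Cl: 1 × 35.450 = 35.450
  F: 1 × 18.998 = 18.998
  H: 9 × 1.008 = 9.072
  O: 3 × 15.999 = 47.997
Sum: 1×79.904 + 15×12.011 + 1×35.450 + 1×18.998 + 9×1.008 + 3×15.999 = 371.586 → 371.59 g/mol.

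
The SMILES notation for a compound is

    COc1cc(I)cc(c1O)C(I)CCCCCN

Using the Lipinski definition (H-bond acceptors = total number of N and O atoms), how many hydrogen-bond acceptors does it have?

N atoms: 1; O atoms: 2.
Lipinski HBA = 1 + 2 = 3.

3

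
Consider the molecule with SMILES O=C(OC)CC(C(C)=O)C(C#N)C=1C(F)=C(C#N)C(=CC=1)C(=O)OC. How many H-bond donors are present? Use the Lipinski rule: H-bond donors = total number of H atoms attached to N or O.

0

Donors: find every N or O and count the H atoms it carries.
  atom 1 (O): bond orders sum to 2 → 0 H
  atom 3 (O): bond orders sum to 2 → 0 H
  atom 9 (O): bond orders sum to 2 → 0 H
  atom 12 (N): bond orders sum to 3 → 0 H
  atom 18 (N): bond orders sum to 3 → 0 H
  atom 23 (O): bond orders sum to 2 → 0 H
  atom 24 (O): bond orders sum to 2 → 0 H
Lipinski HBD = 0.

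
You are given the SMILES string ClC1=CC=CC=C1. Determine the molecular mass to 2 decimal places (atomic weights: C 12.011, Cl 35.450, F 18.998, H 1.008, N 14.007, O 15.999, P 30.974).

First, the molecular formula is C6H5Cl (counting implicit H from valence).
  C: 6 × 12.011 = 72.066
  Cl: 1 × 35.450 = 35.450
  H: 5 × 1.008 = 5.040
Sum: 6×12.011 + 1×35.450 + 5×1.008 = 112.556 → 112.56 g/mol.

112.56 g/mol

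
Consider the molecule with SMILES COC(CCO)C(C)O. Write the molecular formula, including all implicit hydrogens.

Walk through each heavy atom and fill implicit hydrogens from standard valence (C 4, N 3, O 2, S 2, halogen 1):
  atom 1: C, bond orders sum to 1 (valence 4) → 3 H
  atom 2: O, bond orders sum to 2 (valence 2) → 0 H
  atom 3: C, bond orders sum to 3 (valence 4) → 1 H
  atom 4: C, bond orders sum to 2 (valence 4) → 2 H
  atom 5: C, bond orders sum to 2 (valence 4) → 2 H
  atom 6: O, bond orders sum to 1 (valence 2) → 1 H
  atom 7: C, bond orders sum to 3 (valence 4) → 1 H
  atom 8: C, bond orders sum to 1 (valence 4) → 3 H
  atom 9: O, bond orders sum to 1 (valence 2) → 1 H
Totals → C:6, H:14, O:3.
In Hill order: C6H14O3.

C6H14O3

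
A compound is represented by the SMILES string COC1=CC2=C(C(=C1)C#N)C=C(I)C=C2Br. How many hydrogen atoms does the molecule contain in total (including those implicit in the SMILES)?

7

Walk through each heavy atom and fill implicit hydrogens from standard valence (C 4, N 3, O 2, S 2, halogen 1):
  atom 1: C, bond orders sum to 1 (valence 4) → 3 H
  atom 2: O, bond orders sum to 2 (valence 2) → 0 H
  atom 3: C, bond orders sum to 4 (valence 4) → 0 H
  atom 4: C, bond orders sum to 3 (valence 4) → 1 H
  atom 5: C, bond orders sum to 4 (valence 4) → 0 H
  atom 6: C, bond orders sum to 4 (valence 4) → 0 H
  atom 7: C, bond orders sum to 4 (valence 4) → 0 H
  atom 8: C, bond orders sum to 3 (valence 4) → 1 H
  atom 9: C, bond orders sum to 4 (valence 4) → 0 H
  atom 10: N, bond orders sum to 3 (valence 3) → 0 H
  atom 11: C, bond orders sum to 3 (valence 4) → 1 H
  atom 12: C, bond orders sum to 4 (valence 4) → 0 H
  atom 13: I (halogen, monovalent) → 0 H
  atom 14: C, bond orders sum to 3 (valence 4) → 1 H
  atom 15: C, bond orders sum to 4 (valence 4) → 0 H
  atom 16: Br (halogen, monovalent) → 0 H
Total hydrogens: 7.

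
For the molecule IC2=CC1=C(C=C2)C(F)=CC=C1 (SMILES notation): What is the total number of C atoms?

10

Count every carbon token in the SMILES (each C, including those in ring-closure positions and inside branches).
Carbon count: 10.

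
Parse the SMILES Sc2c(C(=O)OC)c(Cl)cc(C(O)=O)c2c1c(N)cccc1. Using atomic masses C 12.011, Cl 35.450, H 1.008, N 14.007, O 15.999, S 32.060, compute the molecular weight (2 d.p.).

First, the molecular formula is C15H12ClNO4S (counting implicit H from valence).
  C: 15 × 12.011 = 180.165
  Cl: 1 × 35.450 = 35.450
  H: 12 × 1.008 = 12.096
  N: 1 × 14.007 = 14.007
  O: 4 × 15.999 = 63.996
  S: 1 × 32.060 = 32.060
Sum: 15×12.011 + 1×35.450 + 12×1.008 + 1×14.007 + 4×15.999 + 1×32.060 = 337.774 → 337.77 g/mol.

337.77 g/mol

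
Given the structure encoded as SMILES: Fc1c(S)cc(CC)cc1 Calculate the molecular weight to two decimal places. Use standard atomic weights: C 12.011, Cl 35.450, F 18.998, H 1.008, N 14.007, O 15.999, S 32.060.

156.22 g/mol

First, the molecular formula is C8H9FS (counting implicit H from valence).
  C: 8 × 12.011 = 96.088
  F: 1 × 18.998 = 18.998
  H: 9 × 1.008 = 9.072
  S: 1 × 32.060 = 32.060
Sum: 8×12.011 + 1×18.998 + 9×1.008 + 1×32.060 = 156.218 → 156.22 g/mol.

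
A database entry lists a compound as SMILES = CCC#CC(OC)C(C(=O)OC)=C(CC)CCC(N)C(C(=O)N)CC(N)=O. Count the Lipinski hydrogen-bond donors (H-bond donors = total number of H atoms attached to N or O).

6

Donors: find every N or O and count the H atoms it carries.
  atom 6 (O): bond orders sum to 2 → 0 H
  atom 10 (O): bond orders sum to 2 → 0 H
  atom 11 (O): bond orders sum to 2 → 0 H
  atom 19 (N): bond orders sum to 1 → 2 H
  atom 22 (O): bond orders sum to 2 → 0 H
  atom 23 (N): bond orders sum to 1 → 2 H
  atom 26 (N): bond orders sum to 1 → 2 H
  atom 27 (O): bond orders sum to 2 → 0 H
Lipinski HBD = 6.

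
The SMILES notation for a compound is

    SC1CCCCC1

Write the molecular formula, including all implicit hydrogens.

Walk through each heavy atom and fill implicit hydrogens from standard valence (C 4, N 3, O 2, S 2, halogen 1):
  atom 1: S, bond orders sum to 1 (valence 2) → 1 H
  atom 2: C, bond orders sum to 3 (valence 4) → 1 H
  atom 3: C, bond orders sum to 2 (valence 4) → 2 H
  atom 4: C, bond orders sum to 2 (valence 4) → 2 H
  atom 5: C, bond orders sum to 2 (valence 4) → 2 H
  atom 6: C, bond orders sum to 2 (valence 4) → 2 H
  atom 7: C, bond orders sum to 2 (valence 4) → 2 H
Totals → C:6, H:12, S:1.
In Hill order: C6H12S.

C6H12S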